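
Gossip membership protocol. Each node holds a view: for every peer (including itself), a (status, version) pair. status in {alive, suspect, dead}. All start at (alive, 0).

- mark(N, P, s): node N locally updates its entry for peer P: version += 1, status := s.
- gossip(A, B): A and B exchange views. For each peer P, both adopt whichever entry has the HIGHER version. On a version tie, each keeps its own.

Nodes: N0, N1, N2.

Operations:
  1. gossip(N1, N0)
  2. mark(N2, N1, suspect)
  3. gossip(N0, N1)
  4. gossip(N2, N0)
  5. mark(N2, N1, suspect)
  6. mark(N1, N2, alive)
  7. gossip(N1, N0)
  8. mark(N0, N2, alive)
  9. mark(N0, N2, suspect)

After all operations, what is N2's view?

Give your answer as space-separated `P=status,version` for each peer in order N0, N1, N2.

Answer: N0=alive,0 N1=suspect,2 N2=alive,0

Derivation:
Op 1: gossip N1<->N0 -> N1.N0=(alive,v0) N1.N1=(alive,v0) N1.N2=(alive,v0) | N0.N0=(alive,v0) N0.N1=(alive,v0) N0.N2=(alive,v0)
Op 2: N2 marks N1=suspect -> (suspect,v1)
Op 3: gossip N0<->N1 -> N0.N0=(alive,v0) N0.N1=(alive,v0) N0.N2=(alive,v0) | N1.N0=(alive,v0) N1.N1=(alive,v0) N1.N2=(alive,v0)
Op 4: gossip N2<->N0 -> N2.N0=(alive,v0) N2.N1=(suspect,v1) N2.N2=(alive,v0) | N0.N0=(alive,v0) N0.N1=(suspect,v1) N0.N2=(alive,v0)
Op 5: N2 marks N1=suspect -> (suspect,v2)
Op 6: N1 marks N2=alive -> (alive,v1)
Op 7: gossip N1<->N0 -> N1.N0=(alive,v0) N1.N1=(suspect,v1) N1.N2=(alive,v1) | N0.N0=(alive,v0) N0.N1=(suspect,v1) N0.N2=(alive,v1)
Op 8: N0 marks N2=alive -> (alive,v2)
Op 9: N0 marks N2=suspect -> (suspect,v3)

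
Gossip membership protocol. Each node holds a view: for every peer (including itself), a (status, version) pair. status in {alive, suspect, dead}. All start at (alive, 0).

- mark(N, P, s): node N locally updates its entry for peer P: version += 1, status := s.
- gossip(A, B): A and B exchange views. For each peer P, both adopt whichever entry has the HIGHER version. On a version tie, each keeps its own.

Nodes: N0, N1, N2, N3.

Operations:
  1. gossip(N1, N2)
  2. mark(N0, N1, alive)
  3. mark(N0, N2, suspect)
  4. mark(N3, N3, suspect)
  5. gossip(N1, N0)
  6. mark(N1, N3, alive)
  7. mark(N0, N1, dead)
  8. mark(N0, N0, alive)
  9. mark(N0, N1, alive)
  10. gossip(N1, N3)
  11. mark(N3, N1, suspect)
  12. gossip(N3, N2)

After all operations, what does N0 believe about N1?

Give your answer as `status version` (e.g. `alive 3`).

Op 1: gossip N1<->N2 -> N1.N0=(alive,v0) N1.N1=(alive,v0) N1.N2=(alive,v0) N1.N3=(alive,v0) | N2.N0=(alive,v0) N2.N1=(alive,v0) N2.N2=(alive,v0) N2.N3=(alive,v0)
Op 2: N0 marks N1=alive -> (alive,v1)
Op 3: N0 marks N2=suspect -> (suspect,v1)
Op 4: N3 marks N3=suspect -> (suspect,v1)
Op 5: gossip N1<->N0 -> N1.N0=(alive,v0) N1.N1=(alive,v1) N1.N2=(suspect,v1) N1.N3=(alive,v0) | N0.N0=(alive,v0) N0.N1=(alive,v1) N0.N2=(suspect,v1) N0.N3=(alive,v0)
Op 6: N1 marks N3=alive -> (alive,v1)
Op 7: N0 marks N1=dead -> (dead,v2)
Op 8: N0 marks N0=alive -> (alive,v1)
Op 9: N0 marks N1=alive -> (alive,v3)
Op 10: gossip N1<->N3 -> N1.N0=(alive,v0) N1.N1=(alive,v1) N1.N2=(suspect,v1) N1.N3=(alive,v1) | N3.N0=(alive,v0) N3.N1=(alive,v1) N3.N2=(suspect,v1) N3.N3=(suspect,v1)
Op 11: N3 marks N1=suspect -> (suspect,v2)
Op 12: gossip N3<->N2 -> N3.N0=(alive,v0) N3.N1=(suspect,v2) N3.N2=(suspect,v1) N3.N3=(suspect,v1) | N2.N0=(alive,v0) N2.N1=(suspect,v2) N2.N2=(suspect,v1) N2.N3=(suspect,v1)

Answer: alive 3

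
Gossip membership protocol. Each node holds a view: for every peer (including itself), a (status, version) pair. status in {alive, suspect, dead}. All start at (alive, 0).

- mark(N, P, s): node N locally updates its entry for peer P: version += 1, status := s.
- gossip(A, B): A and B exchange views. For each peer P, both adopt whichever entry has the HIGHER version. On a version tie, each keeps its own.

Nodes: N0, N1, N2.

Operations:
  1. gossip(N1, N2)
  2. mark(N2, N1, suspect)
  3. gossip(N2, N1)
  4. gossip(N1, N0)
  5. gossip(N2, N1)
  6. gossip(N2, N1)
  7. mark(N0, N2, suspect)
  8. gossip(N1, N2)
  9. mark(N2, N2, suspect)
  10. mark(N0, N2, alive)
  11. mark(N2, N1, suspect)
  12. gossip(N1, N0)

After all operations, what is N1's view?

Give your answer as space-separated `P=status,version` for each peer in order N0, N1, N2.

Answer: N0=alive,0 N1=suspect,1 N2=alive,2

Derivation:
Op 1: gossip N1<->N2 -> N1.N0=(alive,v0) N1.N1=(alive,v0) N1.N2=(alive,v0) | N2.N0=(alive,v0) N2.N1=(alive,v0) N2.N2=(alive,v0)
Op 2: N2 marks N1=suspect -> (suspect,v1)
Op 3: gossip N2<->N1 -> N2.N0=(alive,v0) N2.N1=(suspect,v1) N2.N2=(alive,v0) | N1.N0=(alive,v0) N1.N1=(suspect,v1) N1.N2=(alive,v0)
Op 4: gossip N1<->N0 -> N1.N0=(alive,v0) N1.N1=(suspect,v1) N1.N2=(alive,v0) | N0.N0=(alive,v0) N0.N1=(suspect,v1) N0.N2=(alive,v0)
Op 5: gossip N2<->N1 -> N2.N0=(alive,v0) N2.N1=(suspect,v1) N2.N2=(alive,v0) | N1.N0=(alive,v0) N1.N1=(suspect,v1) N1.N2=(alive,v0)
Op 6: gossip N2<->N1 -> N2.N0=(alive,v0) N2.N1=(suspect,v1) N2.N2=(alive,v0) | N1.N0=(alive,v0) N1.N1=(suspect,v1) N1.N2=(alive,v0)
Op 7: N0 marks N2=suspect -> (suspect,v1)
Op 8: gossip N1<->N2 -> N1.N0=(alive,v0) N1.N1=(suspect,v1) N1.N2=(alive,v0) | N2.N0=(alive,v0) N2.N1=(suspect,v1) N2.N2=(alive,v0)
Op 9: N2 marks N2=suspect -> (suspect,v1)
Op 10: N0 marks N2=alive -> (alive,v2)
Op 11: N2 marks N1=suspect -> (suspect,v2)
Op 12: gossip N1<->N0 -> N1.N0=(alive,v0) N1.N1=(suspect,v1) N1.N2=(alive,v2) | N0.N0=(alive,v0) N0.N1=(suspect,v1) N0.N2=(alive,v2)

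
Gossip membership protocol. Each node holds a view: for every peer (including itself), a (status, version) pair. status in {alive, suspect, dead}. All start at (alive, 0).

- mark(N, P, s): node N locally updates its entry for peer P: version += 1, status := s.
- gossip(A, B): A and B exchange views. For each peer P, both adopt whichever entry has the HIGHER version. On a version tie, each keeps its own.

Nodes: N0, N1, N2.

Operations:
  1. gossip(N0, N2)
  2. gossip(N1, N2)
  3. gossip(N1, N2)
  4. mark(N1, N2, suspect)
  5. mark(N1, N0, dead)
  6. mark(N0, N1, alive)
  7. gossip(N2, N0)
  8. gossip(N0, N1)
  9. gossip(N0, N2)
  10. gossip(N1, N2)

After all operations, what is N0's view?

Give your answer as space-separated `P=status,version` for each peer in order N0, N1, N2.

Op 1: gossip N0<->N2 -> N0.N0=(alive,v0) N0.N1=(alive,v0) N0.N2=(alive,v0) | N2.N0=(alive,v0) N2.N1=(alive,v0) N2.N2=(alive,v0)
Op 2: gossip N1<->N2 -> N1.N0=(alive,v0) N1.N1=(alive,v0) N1.N2=(alive,v0) | N2.N0=(alive,v0) N2.N1=(alive,v0) N2.N2=(alive,v0)
Op 3: gossip N1<->N2 -> N1.N0=(alive,v0) N1.N1=(alive,v0) N1.N2=(alive,v0) | N2.N0=(alive,v0) N2.N1=(alive,v0) N2.N2=(alive,v0)
Op 4: N1 marks N2=suspect -> (suspect,v1)
Op 5: N1 marks N0=dead -> (dead,v1)
Op 6: N0 marks N1=alive -> (alive,v1)
Op 7: gossip N2<->N0 -> N2.N0=(alive,v0) N2.N1=(alive,v1) N2.N2=(alive,v0) | N0.N0=(alive,v0) N0.N1=(alive,v1) N0.N2=(alive,v0)
Op 8: gossip N0<->N1 -> N0.N0=(dead,v1) N0.N1=(alive,v1) N0.N2=(suspect,v1) | N1.N0=(dead,v1) N1.N1=(alive,v1) N1.N2=(suspect,v1)
Op 9: gossip N0<->N2 -> N0.N0=(dead,v1) N0.N1=(alive,v1) N0.N2=(suspect,v1) | N2.N0=(dead,v1) N2.N1=(alive,v1) N2.N2=(suspect,v1)
Op 10: gossip N1<->N2 -> N1.N0=(dead,v1) N1.N1=(alive,v1) N1.N2=(suspect,v1) | N2.N0=(dead,v1) N2.N1=(alive,v1) N2.N2=(suspect,v1)

Answer: N0=dead,1 N1=alive,1 N2=suspect,1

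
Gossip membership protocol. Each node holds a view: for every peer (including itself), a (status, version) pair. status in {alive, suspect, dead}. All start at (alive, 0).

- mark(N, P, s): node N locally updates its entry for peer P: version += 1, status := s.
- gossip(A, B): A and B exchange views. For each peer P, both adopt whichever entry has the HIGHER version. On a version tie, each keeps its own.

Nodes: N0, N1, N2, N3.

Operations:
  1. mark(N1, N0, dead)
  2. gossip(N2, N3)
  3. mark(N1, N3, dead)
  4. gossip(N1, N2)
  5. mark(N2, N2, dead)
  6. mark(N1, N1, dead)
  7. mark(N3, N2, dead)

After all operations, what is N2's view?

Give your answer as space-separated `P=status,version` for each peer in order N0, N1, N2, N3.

Op 1: N1 marks N0=dead -> (dead,v1)
Op 2: gossip N2<->N3 -> N2.N0=(alive,v0) N2.N1=(alive,v0) N2.N2=(alive,v0) N2.N3=(alive,v0) | N3.N0=(alive,v0) N3.N1=(alive,v0) N3.N2=(alive,v0) N3.N3=(alive,v0)
Op 3: N1 marks N3=dead -> (dead,v1)
Op 4: gossip N1<->N2 -> N1.N0=(dead,v1) N1.N1=(alive,v0) N1.N2=(alive,v0) N1.N3=(dead,v1) | N2.N0=(dead,v1) N2.N1=(alive,v0) N2.N2=(alive,v0) N2.N3=(dead,v1)
Op 5: N2 marks N2=dead -> (dead,v1)
Op 6: N1 marks N1=dead -> (dead,v1)
Op 7: N3 marks N2=dead -> (dead,v1)

Answer: N0=dead,1 N1=alive,0 N2=dead,1 N3=dead,1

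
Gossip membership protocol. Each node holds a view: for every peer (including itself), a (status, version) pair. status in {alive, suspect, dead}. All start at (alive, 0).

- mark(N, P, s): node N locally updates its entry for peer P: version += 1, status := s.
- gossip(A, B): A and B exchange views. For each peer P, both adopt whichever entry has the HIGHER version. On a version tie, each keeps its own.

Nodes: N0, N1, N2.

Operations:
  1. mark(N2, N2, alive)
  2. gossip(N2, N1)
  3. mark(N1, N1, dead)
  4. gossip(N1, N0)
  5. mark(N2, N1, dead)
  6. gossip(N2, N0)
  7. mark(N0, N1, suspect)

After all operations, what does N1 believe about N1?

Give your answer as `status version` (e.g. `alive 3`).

Op 1: N2 marks N2=alive -> (alive,v1)
Op 2: gossip N2<->N1 -> N2.N0=(alive,v0) N2.N1=(alive,v0) N2.N2=(alive,v1) | N1.N0=(alive,v0) N1.N1=(alive,v0) N1.N2=(alive,v1)
Op 3: N1 marks N1=dead -> (dead,v1)
Op 4: gossip N1<->N0 -> N1.N0=(alive,v0) N1.N1=(dead,v1) N1.N2=(alive,v1) | N0.N0=(alive,v0) N0.N1=(dead,v1) N0.N2=(alive,v1)
Op 5: N2 marks N1=dead -> (dead,v1)
Op 6: gossip N2<->N0 -> N2.N0=(alive,v0) N2.N1=(dead,v1) N2.N2=(alive,v1) | N0.N0=(alive,v0) N0.N1=(dead,v1) N0.N2=(alive,v1)
Op 7: N0 marks N1=suspect -> (suspect,v2)

Answer: dead 1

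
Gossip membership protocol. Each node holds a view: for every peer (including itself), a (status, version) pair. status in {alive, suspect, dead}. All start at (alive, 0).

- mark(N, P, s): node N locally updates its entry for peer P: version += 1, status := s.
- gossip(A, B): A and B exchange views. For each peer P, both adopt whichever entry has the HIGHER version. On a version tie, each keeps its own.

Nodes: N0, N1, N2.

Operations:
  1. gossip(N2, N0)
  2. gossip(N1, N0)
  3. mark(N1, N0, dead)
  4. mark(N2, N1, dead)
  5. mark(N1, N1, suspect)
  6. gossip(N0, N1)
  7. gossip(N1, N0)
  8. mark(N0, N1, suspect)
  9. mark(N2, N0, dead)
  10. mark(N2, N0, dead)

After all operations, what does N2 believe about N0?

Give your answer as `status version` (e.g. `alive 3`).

Op 1: gossip N2<->N0 -> N2.N0=(alive,v0) N2.N1=(alive,v0) N2.N2=(alive,v0) | N0.N0=(alive,v0) N0.N1=(alive,v0) N0.N2=(alive,v0)
Op 2: gossip N1<->N0 -> N1.N0=(alive,v0) N1.N1=(alive,v0) N1.N2=(alive,v0) | N0.N0=(alive,v0) N0.N1=(alive,v0) N0.N2=(alive,v0)
Op 3: N1 marks N0=dead -> (dead,v1)
Op 4: N2 marks N1=dead -> (dead,v1)
Op 5: N1 marks N1=suspect -> (suspect,v1)
Op 6: gossip N0<->N1 -> N0.N0=(dead,v1) N0.N1=(suspect,v1) N0.N2=(alive,v0) | N1.N0=(dead,v1) N1.N1=(suspect,v1) N1.N2=(alive,v0)
Op 7: gossip N1<->N0 -> N1.N0=(dead,v1) N1.N1=(suspect,v1) N1.N2=(alive,v0) | N0.N0=(dead,v1) N0.N1=(suspect,v1) N0.N2=(alive,v0)
Op 8: N0 marks N1=suspect -> (suspect,v2)
Op 9: N2 marks N0=dead -> (dead,v1)
Op 10: N2 marks N0=dead -> (dead,v2)

Answer: dead 2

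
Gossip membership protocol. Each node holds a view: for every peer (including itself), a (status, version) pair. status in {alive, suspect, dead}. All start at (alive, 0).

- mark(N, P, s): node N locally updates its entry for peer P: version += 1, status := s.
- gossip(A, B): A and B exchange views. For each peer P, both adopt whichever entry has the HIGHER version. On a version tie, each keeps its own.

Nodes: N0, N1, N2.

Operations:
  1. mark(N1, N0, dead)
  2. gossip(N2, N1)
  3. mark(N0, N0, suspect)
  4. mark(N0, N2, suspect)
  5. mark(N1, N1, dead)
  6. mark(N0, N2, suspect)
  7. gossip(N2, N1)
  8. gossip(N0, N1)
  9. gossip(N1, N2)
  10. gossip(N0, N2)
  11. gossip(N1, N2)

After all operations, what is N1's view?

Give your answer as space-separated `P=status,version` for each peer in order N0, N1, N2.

Op 1: N1 marks N0=dead -> (dead,v1)
Op 2: gossip N2<->N1 -> N2.N0=(dead,v1) N2.N1=(alive,v0) N2.N2=(alive,v0) | N1.N0=(dead,v1) N1.N1=(alive,v0) N1.N2=(alive,v0)
Op 3: N0 marks N0=suspect -> (suspect,v1)
Op 4: N0 marks N2=suspect -> (suspect,v1)
Op 5: N1 marks N1=dead -> (dead,v1)
Op 6: N0 marks N2=suspect -> (suspect,v2)
Op 7: gossip N2<->N1 -> N2.N0=(dead,v1) N2.N1=(dead,v1) N2.N2=(alive,v0) | N1.N0=(dead,v1) N1.N1=(dead,v1) N1.N2=(alive,v0)
Op 8: gossip N0<->N1 -> N0.N0=(suspect,v1) N0.N1=(dead,v1) N0.N2=(suspect,v2) | N1.N0=(dead,v1) N1.N1=(dead,v1) N1.N2=(suspect,v2)
Op 9: gossip N1<->N2 -> N1.N0=(dead,v1) N1.N1=(dead,v1) N1.N2=(suspect,v2) | N2.N0=(dead,v1) N2.N1=(dead,v1) N2.N2=(suspect,v2)
Op 10: gossip N0<->N2 -> N0.N0=(suspect,v1) N0.N1=(dead,v1) N0.N2=(suspect,v2) | N2.N0=(dead,v1) N2.N1=(dead,v1) N2.N2=(suspect,v2)
Op 11: gossip N1<->N2 -> N1.N0=(dead,v1) N1.N1=(dead,v1) N1.N2=(suspect,v2) | N2.N0=(dead,v1) N2.N1=(dead,v1) N2.N2=(suspect,v2)

Answer: N0=dead,1 N1=dead,1 N2=suspect,2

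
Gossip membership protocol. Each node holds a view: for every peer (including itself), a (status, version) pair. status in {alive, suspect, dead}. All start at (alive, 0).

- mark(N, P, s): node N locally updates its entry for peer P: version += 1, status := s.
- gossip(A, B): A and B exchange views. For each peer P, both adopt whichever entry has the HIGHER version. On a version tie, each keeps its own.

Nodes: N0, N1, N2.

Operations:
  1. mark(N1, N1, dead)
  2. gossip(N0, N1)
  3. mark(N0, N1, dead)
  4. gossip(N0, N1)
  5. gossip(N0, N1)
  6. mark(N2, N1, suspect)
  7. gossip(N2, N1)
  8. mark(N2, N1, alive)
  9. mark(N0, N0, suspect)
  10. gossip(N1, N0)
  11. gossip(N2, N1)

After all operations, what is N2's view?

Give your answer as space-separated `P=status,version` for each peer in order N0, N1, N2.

Answer: N0=suspect,1 N1=alive,3 N2=alive,0

Derivation:
Op 1: N1 marks N1=dead -> (dead,v1)
Op 2: gossip N0<->N1 -> N0.N0=(alive,v0) N0.N1=(dead,v1) N0.N2=(alive,v0) | N1.N0=(alive,v0) N1.N1=(dead,v1) N1.N2=(alive,v0)
Op 3: N0 marks N1=dead -> (dead,v2)
Op 4: gossip N0<->N1 -> N0.N0=(alive,v0) N0.N1=(dead,v2) N0.N2=(alive,v0) | N1.N0=(alive,v0) N1.N1=(dead,v2) N1.N2=(alive,v0)
Op 5: gossip N0<->N1 -> N0.N0=(alive,v0) N0.N1=(dead,v2) N0.N2=(alive,v0) | N1.N0=(alive,v0) N1.N1=(dead,v2) N1.N2=(alive,v0)
Op 6: N2 marks N1=suspect -> (suspect,v1)
Op 7: gossip N2<->N1 -> N2.N0=(alive,v0) N2.N1=(dead,v2) N2.N2=(alive,v0) | N1.N0=(alive,v0) N1.N1=(dead,v2) N1.N2=(alive,v0)
Op 8: N2 marks N1=alive -> (alive,v3)
Op 9: N0 marks N0=suspect -> (suspect,v1)
Op 10: gossip N1<->N0 -> N1.N0=(suspect,v1) N1.N1=(dead,v2) N1.N2=(alive,v0) | N0.N0=(suspect,v1) N0.N1=(dead,v2) N0.N2=(alive,v0)
Op 11: gossip N2<->N1 -> N2.N0=(suspect,v1) N2.N1=(alive,v3) N2.N2=(alive,v0) | N1.N0=(suspect,v1) N1.N1=(alive,v3) N1.N2=(alive,v0)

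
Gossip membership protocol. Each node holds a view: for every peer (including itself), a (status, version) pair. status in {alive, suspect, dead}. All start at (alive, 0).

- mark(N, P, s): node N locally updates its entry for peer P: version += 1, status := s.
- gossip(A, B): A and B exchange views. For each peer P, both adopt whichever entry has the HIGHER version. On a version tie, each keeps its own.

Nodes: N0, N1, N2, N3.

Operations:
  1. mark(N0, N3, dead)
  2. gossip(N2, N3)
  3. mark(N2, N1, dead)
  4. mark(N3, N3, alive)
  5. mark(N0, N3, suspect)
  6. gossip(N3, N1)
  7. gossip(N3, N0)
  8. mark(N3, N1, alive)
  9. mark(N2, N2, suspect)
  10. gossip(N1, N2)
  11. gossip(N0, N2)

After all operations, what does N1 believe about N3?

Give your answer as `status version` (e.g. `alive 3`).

Answer: alive 1

Derivation:
Op 1: N0 marks N3=dead -> (dead,v1)
Op 2: gossip N2<->N3 -> N2.N0=(alive,v0) N2.N1=(alive,v0) N2.N2=(alive,v0) N2.N3=(alive,v0) | N3.N0=(alive,v0) N3.N1=(alive,v0) N3.N2=(alive,v0) N3.N3=(alive,v0)
Op 3: N2 marks N1=dead -> (dead,v1)
Op 4: N3 marks N3=alive -> (alive,v1)
Op 5: N0 marks N3=suspect -> (suspect,v2)
Op 6: gossip N3<->N1 -> N3.N0=(alive,v0) N3.N1=(alive,v0) N3.N2=(alive,v0) N3.N3=(alive,v1) | N1.N0=(alive,v0) N1.N1=(alive,v0) N1.N2=(alive,v0) N1.N3=(alive,v1)
Op 7: gossip N3<->N0 -> N3.N0=(alive,v0) N3.N1=(alive,v0) N3.N2=(alive,v0) N3.N3=(suspect,v2) | N0.N0=(alive,v0) N0.N1=(alive,v0) N0.N2=(alive,v0) N0.N3=(suspect,v2)
Op 8: N3 marks N1=alive -> (alive,v1)
Op 9: N2 marks N2=suspect -> (suspect,v1)
Op 10: gossip N1<->N2 -> N1.N0=(alive,v0) N1.N1=(dead,v1) N1.N2=(suspect,v1) N1.N3=(alive,v1) | N2.N0=(alive,v0) N2.N1=(dead,v1) N2.N2=(suspect,v1) N2.N3=(alive,v1)
Op 11: gossip N0<->N2 -> N0.N0=(alive,v0) N0.N1=(dead,v1) N0.N2=(suspect,v1) N0.N3=(suspect,v2) | N2.N0=(alive,v0) N2.N1=(dead,v1) N2.N2=(suspect,v1) N2.N3=(suspect,v2)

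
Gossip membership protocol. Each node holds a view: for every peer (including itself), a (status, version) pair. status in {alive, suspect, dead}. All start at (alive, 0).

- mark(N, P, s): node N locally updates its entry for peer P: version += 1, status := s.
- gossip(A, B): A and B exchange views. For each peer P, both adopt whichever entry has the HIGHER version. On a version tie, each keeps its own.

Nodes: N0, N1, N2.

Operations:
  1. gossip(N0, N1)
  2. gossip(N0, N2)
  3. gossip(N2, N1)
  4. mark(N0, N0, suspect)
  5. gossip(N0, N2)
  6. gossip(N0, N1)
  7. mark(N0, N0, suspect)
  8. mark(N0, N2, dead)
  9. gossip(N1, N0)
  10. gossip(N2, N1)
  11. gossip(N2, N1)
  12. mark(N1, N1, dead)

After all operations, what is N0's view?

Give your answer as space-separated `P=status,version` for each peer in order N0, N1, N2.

Answer: N0=suspect,2 N1=alive,0 N2=dead,1

Derivation:
Op 1: gossip N0<->N1 -> N0.N0=(alive,v0) N0.N1=(alive,v0) N0.N2=(alive,v0) | N1.N0=(alive,v0) N1.N1=(alive,v0) N1.N2=(alive,v0)
Op 2: gossip N0<->N2 -> N0.N0=(alive,v0) N0.N1=(alive,v0) N0.N2=(alive,v0) | N2.N0=(alive,v0) N2.N1=(alive,v0) N2.N2=(alive,v0)
Op 3: gossip N2<->N1 -> N2.N0=(alive,v0) N2.N1=(alive,v0) N2.N2=(alive,v0) | N1.N0=(alive,v0) N1.N1=(alive,v0) N1.N2=(alive,v0)
Op 4: N0 marks N0=suspect -> (suspect,v1)
Op 5: gossip N0<->N2 -> N0.N0=(suspect,v1) N0.N1=(alive,v0) N0.N2=(alive,v0) | N2.N0=(suspect,v1) N2.N1=(alive,v0) N2.N2=(alive,v0)
Op 6: gossip N0<->N1 -> N0.N0=(suspect,v1) N0.N1=(alive,v0) N0.N2=(alive,v0) | N1.N0=(suspect,v1) N1.N1=(alive,v0) N1.N2=(alive,v0)
Op 7: N0 marks N0=suspect -> (suspect,v2)
Op 8: N0 marks N2=dead -> (dead,v1)
Op 9: gossip N1<->N0 -> N1.N0=(suspect,v2) N1.N1=(alive,v0) N1.N2=(dead,v1) | N0.N0=(suspect,v2) N0.N1=(alive,v0) N0.N2=(dead,v1)
Op 10: gossip N2<->N1 -> N2.N0=(suspect,v2) N2.N1=(alive,v0) N2.N2=(dead,v1) | N1.N0=(suspect,v2) N1.N1=(alive,v0) N1.N2=(dead,v1)
Op 11: gossip N2<->N1 -> N2.N0=(suspect,v2) N2.N1=(alive,v0) N2.N2=(dead,v1) | N1.N0=(suspect,v2) N1.N1=(alive,v0) N1.N2=(dead,v1)
Op 12: N1 marks N1=dead -> (dead,v1)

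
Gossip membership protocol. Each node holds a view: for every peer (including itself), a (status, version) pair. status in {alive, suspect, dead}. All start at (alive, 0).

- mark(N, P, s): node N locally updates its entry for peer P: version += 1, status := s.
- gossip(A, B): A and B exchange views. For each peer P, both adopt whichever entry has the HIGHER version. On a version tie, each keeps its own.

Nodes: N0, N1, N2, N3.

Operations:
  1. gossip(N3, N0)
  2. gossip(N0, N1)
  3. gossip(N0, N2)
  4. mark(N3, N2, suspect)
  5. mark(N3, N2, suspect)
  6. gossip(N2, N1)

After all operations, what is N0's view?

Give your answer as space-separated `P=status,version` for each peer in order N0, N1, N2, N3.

Answer: N0=alive,0 N1=alive,0 N2=alive,0 N3=alive,0

Derivation:
Op 1: gossip N3<->N0 -> N3.N0=(alive,v0) N3.N1=(alive,v0) N3.N2=(alive,v0) N3.N3=(alive,v0) | N0.N0=(alive,v0) N0.N1=(alive,v0) N0.N2=(alive,v0) N0.N3=(alive,v0)
Op 2: gossip N0<->N1 -> N0.N0=(alive,v0) N0.N1=(alive,v0) N0.N2=(alive,v0) N0.N3=(alive,v0) | N1.N0=(alive,v0) N1.N1=(alive,v0) N1.N2=(alive,v0) N1.N3=(alive,v0)
Op 3: gossip N0<->N2 -> N0.N0=(alive,v0) N0.N1=(alive,v0) N0.N2=(alive,v0) N0.N3=(alive,v0) | N2.N0=(alive,v0) N2.N1=(alive,v0) N2.N2=(alive,v0) N2.N3=(alive,v0)
Op 4: N3 marks N2=suspect -> (suspect,v1)
Op 5: N3 marks N2=suspect -> (suspect,v2)
Op 6: gossip N2<->N1 -> N2.N0=(alive,v0) N2.N1=(alive,v0) N2.N2=(alive,v0) N2.N3=(alive,v0) | N1.N0=(alive,v0) N1.N1=(alive,v0) N1.N2=(alive,v0) N1.N3=(alive,v0)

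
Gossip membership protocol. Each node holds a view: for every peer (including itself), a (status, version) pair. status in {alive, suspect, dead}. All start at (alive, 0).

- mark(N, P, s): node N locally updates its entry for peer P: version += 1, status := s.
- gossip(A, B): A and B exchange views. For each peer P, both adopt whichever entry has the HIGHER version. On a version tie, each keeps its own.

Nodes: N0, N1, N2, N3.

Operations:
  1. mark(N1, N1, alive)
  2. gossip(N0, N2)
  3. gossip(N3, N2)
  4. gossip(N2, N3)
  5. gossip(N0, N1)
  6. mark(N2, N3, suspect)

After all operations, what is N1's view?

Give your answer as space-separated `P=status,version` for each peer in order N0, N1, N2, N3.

Op 1: N1 marks N1=alive -> (alive,v1)
Op 2: gossip N0<->N2 -> N0.N0=(alive,v0) N0.N1=(alive,v0) N0.N2=(alive,v0) N0.N3=(alive,v0) | N2.N0=(alive,v0) N2.N1=(alive,v0) N2.N2=(alive,v0) N2.N3=(alive,v0)
Op 3: gossip N3<->N2 -> N3.N0=(alive,v0) N3.N1=(alive,v0) N3.N2=(alive,v0) N3.N3=(alive,v0) | N2.N0=(alive,v0) N2.N1=(alive,v0) N2.N2=(alive,v0) N2.N3=(alive,v0)
Op 4: gossip N2<->N3 -> N2.N0=(alive,v0) N2.N1=(alive,v0) N2.N2=(alive,v0) N2.N3=(alive,v0) | N3.N0=(alive,v0) N3.N1=(alive,v0) N3.N2=(alive,v0) N3.N3=(alive,v0)
Op 5: gossip N0<->N1 -> N0.N0=(alive,v0) N0.N1=(alive,v1) N0.N2=(alive,v0) N0.N3=(alive,v0) | N1.N0=(alive,v0) N1.N1=(alive,v1) N1.N2=(alive,v0) N1.N3=(alive,v0)
Op 6: N2 marks N3=suspect -> (suspect,v1)

Answer: N0=alive,0 N1=alive,1 N2=alive,0 N3=alive,0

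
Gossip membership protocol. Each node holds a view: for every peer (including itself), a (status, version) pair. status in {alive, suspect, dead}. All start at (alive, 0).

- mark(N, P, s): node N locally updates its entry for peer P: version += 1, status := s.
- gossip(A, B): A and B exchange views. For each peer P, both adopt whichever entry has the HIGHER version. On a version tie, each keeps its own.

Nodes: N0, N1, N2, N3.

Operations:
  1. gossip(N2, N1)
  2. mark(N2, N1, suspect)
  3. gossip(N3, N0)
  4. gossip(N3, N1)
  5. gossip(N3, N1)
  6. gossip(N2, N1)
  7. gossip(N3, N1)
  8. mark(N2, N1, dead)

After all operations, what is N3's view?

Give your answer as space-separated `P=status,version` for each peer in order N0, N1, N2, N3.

Op 1: gossip N2<->N1 -> N2.N0=(alive,v0) N2.N1=(alive,v0) N2.N2=(alive,v0) N2.N3=(alive,v0) | N1.N0=(alive,v0) N1.N1=(alive,v0) N1.N2=(alive,v0) N1.N3=(alive,v0)
Op 2: N2 marks N1=suspect -> (suspect,v1)
Op 3: gossip N3<->N0 -> N3.N0=(alive,v0) N3.N1=(alive,v0) N3.N2=(alive,v0) N3.N3=(alive,v0) | N0.N0=(alive,v0) N0.N1=(alive,v0) N0.N2=(alive,v0) N0.N3=(alive,v0)
Op 4: gossip N3<->N1 -> N3.N0=(alive,v0) N3.N1=(alive,v0) N3.N2=(alive,v0) N3.N3=(alive,v0) | N1.N0=(alive,v0) N1.N1=(alive,v0) N1.N2=(alive,v0) N1.N3=(alive,v0)
Op 5: gossip N3<->N1 -> N3.N0=(alive,v0) N3.N1=(alive,v0) N3.N2=(alive,v0) N3.N3=(alive,v0) | N1.N0=(alive,v0) N1.N1=(alive,v0) N1.N2=(alive,v0) N1.N3=(alive,v0)
Op 6: gossip N2<->N1 -> N2.N0=(alive,v0) N2.N1=(suspect,v1) N2.N2=(alive,v0) N2.N3=(alive,v0) | N1.N0=(alive,v0) N1.N1=(suspect,v1) N1.N2=(alive,v0) N1.N3=(alive,v0)
Op 7: gossip N3<->N1 -> N3.N0=(alive,v0) N3.N1=(suspect,v1) N3.N2=(alive,v0) N3.N3=(alive,v0) | N1.N0=(alive,v0) N1.N1=(suspect,v1) N1.N2=(alive,v0) N1.N3=(alive,v0)
Op 8: N2 marks N1=dead -> (dead,v2)

Answer: N0=alive,0 N1=suspect,1 N2=alive,0 N3=alive,0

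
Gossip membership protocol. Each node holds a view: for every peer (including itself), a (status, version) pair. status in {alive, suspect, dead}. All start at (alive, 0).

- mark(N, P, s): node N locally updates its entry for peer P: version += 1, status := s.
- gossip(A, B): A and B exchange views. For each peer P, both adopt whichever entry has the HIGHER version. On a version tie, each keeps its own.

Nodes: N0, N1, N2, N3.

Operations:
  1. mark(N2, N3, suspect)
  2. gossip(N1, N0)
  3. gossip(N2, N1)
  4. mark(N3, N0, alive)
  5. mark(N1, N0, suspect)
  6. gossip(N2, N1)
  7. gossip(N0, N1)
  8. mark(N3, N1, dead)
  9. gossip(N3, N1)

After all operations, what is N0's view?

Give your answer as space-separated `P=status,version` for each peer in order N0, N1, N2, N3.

Op 1: N2 marks N3=suspect -> (suspect,v1)
Op 2: gossip N1<->N0 -> N1.N0=(alive,v0) N1.N1=(alive,v0) N1.N2=(alive,v0) N1.N3=(alive,v0) | N0.N0=(alive,v0) N0.N1=(alive,v0) N0.N2=(alive,v0) N0.N3=(alive,v0)
Op 3: gossip N2<->N1 -> N2.N0=(alive,v0) N2.N1=(alive,v0) N2.N2=(alive,v0) N2.N3=(suspect,v1) | N1.N0=(alive,v0) N1.N1=(alive,v0) N1.N2=(alive,v0) N1.N3=(suspect,v1)
Op 4: N3 marks N0=alive -> (alive,v1)
Op 5: N1 marks N0=suspect -> (suspect,v1)
Op 6: gossip N2<->N1 -> N2.N0=(suspect,v1) N2.N1=(alive,v0) N2.N2=(alive,v0) N2.N3=(suspect,v1) | N1.N0=(suspect,v1) N1.N1=(alive,v0) N1.N2=(alive,v0) N1.N3=(suspect,v1)
Op 7: gossip N0<->N1 -> N0.N0=(suspect,v1) N0.N1=(alive,v0) N0.N2=(alive,v0) N0.N3=(suspect,v1) | N1.N0=(suspect,v1) N1.N1=(alive,v0) N1.N2=(alive,v0) N1.N3=(suspect,v1)
Op 8: N3 marks N1=dead -> (dead,v1)
Op 9: gossip N3<->N1 -> N3.N0=(alive,v1) N3.N1=(dead,v1) N3.N2=(alive,v0) N3.N3=(suspect,v1) | N1.N0=(suspect,v1) N1.N1=(dead,v1) N1.N2=(alive,v0) N1.N3=(suspect,v1)

Answer: N0=suspect,1 N1=alive,0 N2=alive,0 N3=suspect,1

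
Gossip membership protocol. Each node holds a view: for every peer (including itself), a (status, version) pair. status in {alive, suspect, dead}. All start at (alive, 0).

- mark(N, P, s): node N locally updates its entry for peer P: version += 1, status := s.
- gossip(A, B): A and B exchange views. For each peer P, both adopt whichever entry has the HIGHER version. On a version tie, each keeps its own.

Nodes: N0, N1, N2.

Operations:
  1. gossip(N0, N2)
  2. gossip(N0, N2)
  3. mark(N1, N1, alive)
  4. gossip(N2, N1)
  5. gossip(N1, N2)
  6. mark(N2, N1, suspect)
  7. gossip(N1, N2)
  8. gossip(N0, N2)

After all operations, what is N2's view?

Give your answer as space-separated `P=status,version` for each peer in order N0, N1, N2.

Op 1: gossip N0<->N2 -> N0.N0=(alive,v0) N0.N1=(alive,v0) N0.N2=(alive,v0) | N2.N0=(alive,v0) N2.N1=(alive,v0) N2.N2=(alive,v0)
Op 2: gossip N0<->N2 -> N0.N0=(alive,v0) N0.N1=(alive,v0) N0.N2=(alive,v0) | N2.N0=(alive,v0) N2.N1=(alive,v0) N2.N2=(alive,v0)
Op 3: N1 marks N1=alive -> (alive,v1)
Op 4: gossip N2<->N1 -> N2.N0=(alive,v0) N2.N1=(alive,v1) N2.N2=(alive,v0) | N1.N0=(alive,v0) N1.N1=(alive,v1) N1.N2=(alive,v0)
Op 5: gossip N1<->N2 -> N1.N0=(alive,v0) N1.N1=(alive,v1) N1.N2=(alive,v0) | N2.N0=(alive,v0) N2.N1=(alive,v1) N2.N2=(alive,v0)
Op 6: N2 marks N1=suspect -> (suspect,v2)
Op 7: gossip N1<->N2 -> N1.N0=(alive,v0) N1.N1=(suspect,v2) N1.N2=(alive,v0) | N2.N0=(alive,v0) N2.N1=(suspect,v2) N2.N2=(alive,v0)
Op 8: gossip N0<->N2 -> N0.N0=(alive,v0) N0.N1=(suspect,v2) N0.N2=(alive,v0) | N2.N0=(alive,v0) N2.N1=(suspect,v2) N2.N2=(alive,v0)

Answer: N0=alive,0 N1=suspect,2 N2=alive,0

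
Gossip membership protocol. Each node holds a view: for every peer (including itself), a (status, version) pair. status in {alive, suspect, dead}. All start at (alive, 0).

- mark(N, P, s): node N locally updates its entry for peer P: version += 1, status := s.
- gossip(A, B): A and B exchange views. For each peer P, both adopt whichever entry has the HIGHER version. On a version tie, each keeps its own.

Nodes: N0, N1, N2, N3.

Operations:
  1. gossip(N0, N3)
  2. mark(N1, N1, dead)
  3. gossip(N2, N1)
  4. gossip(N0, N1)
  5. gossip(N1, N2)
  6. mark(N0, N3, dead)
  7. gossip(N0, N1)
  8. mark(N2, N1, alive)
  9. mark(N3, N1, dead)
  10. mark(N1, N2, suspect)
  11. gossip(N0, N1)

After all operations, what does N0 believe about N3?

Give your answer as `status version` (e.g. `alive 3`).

Op 1: gossip N0<->N3 -> N0.N0=(alive,v0) N0.N1=(alive,v0) N0.N2=(alive,v0) N0.N3=(alive,v0) | N3.N0=(alive,v0) N3.N1=(alive,v0) N3.N2=(alive,v0) N3.N3=(alive,v0)
Op 2: N1 marks N1=dead -> (dead,v1)
Op 3: gossip N2<->N1 -> N2.N0=(alive,v0) N2.N1=(dead,v1) N2.N2=(alive,v0) N2.N3=(alive,v0) | N1.N0=(alive,v0) N1.N1=(dead,v1) N1.N2=(alive,v0) N1.N3=(alive,v0)
Op 4: gossip N0<->N1 -> N0.N0=(alive,v0) N0.N1=(dead,v1) N0.N2=(alive,v0) N0.N3=(alive,v0) | N1.N0=(alive,v0) N1.N1=(dead,v1) N1.N2=(alive,v0) N1.N3=(alive,v0)
Op 5: gossip N1<->N2 -> N1.N0=(alive,v0) N1.N1=(dead,v1) N1.N2=(alive,v0) N1.N3=(alive,v0) | N2.N0=(alive,v0) N2.N1=(dead,v1) N2.N2=(alive,v0) N2.N3=(alive,v0)
Op 6: N0 marks N3=dead -> (dead,v1)
Op 7: gossip N0<->N1 -> N0.N0=(alive,v0) N0.N1=(dead,v1) N0.N2=(alive,v0) N0.N3=(dead,v1) | N1.N0=(alive,v0) N1.N1=(dead,v1) N1.N2=(alive,v0) N1.N3=(dead,v1)
Op 8: N2 marks N1=alive -> (alive,v2)
Op 9: N3 marks N1=dead -> (dead,v1)
Op 10: N1 marks N2=suspect -> (suspect,v1)
Op 11: gossip N0<->N1 -> N0.N0=(alive,v0) N0.N1=(dead,v1) N0.N2=(suspect,v1) N0.N3=(dead,v1) | N1.N0=(alive,v0) N1.N1=(dead,v1) N1.N2=(suspect,v1) N1.N3=(dead,v1)

Answer: dead 1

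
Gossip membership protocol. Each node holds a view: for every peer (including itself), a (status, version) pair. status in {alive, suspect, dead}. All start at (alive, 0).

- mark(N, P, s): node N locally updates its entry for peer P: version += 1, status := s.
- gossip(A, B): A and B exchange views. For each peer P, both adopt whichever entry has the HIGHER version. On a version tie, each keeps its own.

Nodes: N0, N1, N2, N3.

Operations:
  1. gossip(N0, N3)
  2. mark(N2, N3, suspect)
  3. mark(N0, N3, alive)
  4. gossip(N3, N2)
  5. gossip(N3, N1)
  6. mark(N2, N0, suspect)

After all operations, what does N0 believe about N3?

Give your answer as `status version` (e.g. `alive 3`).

Answer: alive 1

Derivation:
Op 1: gossip N0<->N3 -> N0.N0=(alive,v0) N0.N1=(alive,v0) N0.N2=(alive,v0) N0.N3=(alive,v0) | N3.N0=(alive,v0) N3.N1=(alive,v0) N3.N2=(alive,v0) N3.N3=(alive,v0)
Op 2: N2 marks N3=suspect -> (suspect,v1)
Op 3: N0 marks N3=alive -> (alive,v1)
Op 4: gossip N3<->N2 -> N3.N0=(alive,v0) N3.N1=(alive,v0) N3.N2=(alive,v0) N3.N3=(suspect,v1) | N2.N0=(alive,v0) N2.N1=(alive,v0) N2.N2=(alive,v0) N2.N3=(suspect,v1)
Op 5: gossip N3<->N1 -> N3.N0=(alive,v0) N3.N1=(alive,v0) N3.N2=(alive,v0) N3.N3=(suspect,v1) | N1.N0=(alive,v0) N1.N1=(alive,v0) N1.N2=(alive,v0) N1.N3=(suspect,v1)
Op 6: N2 marks N0=suspect -> (suspect,v1)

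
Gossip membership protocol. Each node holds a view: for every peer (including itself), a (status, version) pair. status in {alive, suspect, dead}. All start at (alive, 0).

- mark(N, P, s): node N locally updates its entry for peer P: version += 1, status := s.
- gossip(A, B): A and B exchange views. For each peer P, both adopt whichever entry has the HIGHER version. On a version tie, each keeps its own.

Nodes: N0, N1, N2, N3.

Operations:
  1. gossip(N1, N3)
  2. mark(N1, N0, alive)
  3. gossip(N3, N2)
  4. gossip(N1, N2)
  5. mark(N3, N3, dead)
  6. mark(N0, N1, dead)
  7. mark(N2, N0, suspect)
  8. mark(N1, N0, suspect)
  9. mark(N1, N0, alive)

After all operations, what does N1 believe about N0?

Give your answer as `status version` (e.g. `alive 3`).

Op 1: gossip N1<->N3 -> N1.N0=(alive,v0) N1.N1=(alive,v0) N1.N2=(alive,v0) N1.N3=(alive,v0) | N3.N0=(alive,v0) N3.N1=(alive,v0) N3.N2=(alive,v0) N3.N3=(alive,v0)
Op 2: N1 marks N0=alive -> (alive,v1)
Op 3: gossip N3<->N2 -> N3.N0=(alive,v0) N3.N1=(alive,v0) N3.N2=(alive,v0) N3.N3=(alive,v0) | N2.N0=(alive,v0) N2.N1=(alive,v0) N2.N2=(alive,v0) N2.N3=(alive,v0)
Op 4: gossip N1<->N2 -> N1.N0=(alive,v1) N1.N1=(alive,v0) N1.N2=(alive,v0) N1.N3=(alive,v0) | N2.N0=(alive,v1) N2.N1=(alive,v0) N2.N2=(alive,v0) N2.N3=(alive,v0)
Op 5: N3 marks N3=dead -> (dead,v1)
Op 6: N0 marks N1=dead -> (dead,v1)
Op 7: N2 marks N0=suspect -> (suspect,v2)
Op 8: N1 marks N0=suspect -> (suspect,v2)
Op 9: N1 marks N0=alive -> (alive,v3)

Answer: alive 3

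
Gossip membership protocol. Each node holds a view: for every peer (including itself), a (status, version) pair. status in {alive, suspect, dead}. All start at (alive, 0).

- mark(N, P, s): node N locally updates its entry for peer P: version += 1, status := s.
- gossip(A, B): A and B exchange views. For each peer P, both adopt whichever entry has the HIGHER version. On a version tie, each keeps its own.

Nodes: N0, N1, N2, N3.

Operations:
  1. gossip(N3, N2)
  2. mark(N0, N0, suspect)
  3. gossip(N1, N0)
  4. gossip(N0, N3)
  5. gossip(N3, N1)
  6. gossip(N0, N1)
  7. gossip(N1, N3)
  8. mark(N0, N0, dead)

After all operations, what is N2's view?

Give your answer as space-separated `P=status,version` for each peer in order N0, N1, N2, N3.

Op 1: gossip N3<->N2 -> N3.N0=(alive,v0) N3.N1=(alive,v0) N3.N2=(alive,v0) N3.N3=(alive,v0) | N2.N0=(alive,v0) N2.N1=(alive,v0) N2.N2=(alive,v0) N2.N3=(alive,v0)
Op 2: N0 marks N0=suspect -> (suspect,v1)
Op 3: gossip N1<->N0 -> N1.N0=(suspect,v1) N1.N1=(alive,v0) N1.N2=(alive,v0) N1.N3=(alive,v0) | N0.N0=(suspect,v1) N0.N1=(alive,v0) N0.N2=(alive,v0) N0.N3=(alive,v0)
Op 4: gossip N0<->N3 -> N0.N0=(suspect,v1) N0.N1=(alive,v0) N0.N2=(alive,v0) N0.N3=(alive,v0) | N3.N0=(suspect,v1) N3.N1=(alive,v0) N3.N2=(alive,v0) N3.N3=(alive,v0)
Op 5: gossip N3<->N1 -> N3.N0=(suspect,v1) N3.N1=(alive,v0) N3.N2=(alive,v0) N3.N3=(alive,v0) | N1.N0=(suspect,v1) N1.N1=(alive,v0) N1.N2=(alive,v0) N1.N3=(alive,v0)
Op 6: gossip N0<->N1 -> N0.N0=(suspect,v1) N0.N1=(alive,v0) N0.N2=(alive,v0) N0.N3=(alive,v0) | N1.N0=(suspect,v1) N1.N1=(alive,v0) N1.N2=(alive,v0) N1.N3=(alive,v0)
Op 7: gossip N1<->N3 -> N1.N0=(suspect,v1) N1.N1=(alive,v0) N1.N2=(alive,v0) N1.N3=(alive,v0) | N3.N0=(suspect,v1) N3.N1=(alive,v0) N3.N2=(alive,v0) N3.N3=(alive,v0)
Op 8: N0 marks N0=dead -> (dead,v2)

Answer: N0=alive,0 N1=alive,0 N2=alive,0 N3=alive,0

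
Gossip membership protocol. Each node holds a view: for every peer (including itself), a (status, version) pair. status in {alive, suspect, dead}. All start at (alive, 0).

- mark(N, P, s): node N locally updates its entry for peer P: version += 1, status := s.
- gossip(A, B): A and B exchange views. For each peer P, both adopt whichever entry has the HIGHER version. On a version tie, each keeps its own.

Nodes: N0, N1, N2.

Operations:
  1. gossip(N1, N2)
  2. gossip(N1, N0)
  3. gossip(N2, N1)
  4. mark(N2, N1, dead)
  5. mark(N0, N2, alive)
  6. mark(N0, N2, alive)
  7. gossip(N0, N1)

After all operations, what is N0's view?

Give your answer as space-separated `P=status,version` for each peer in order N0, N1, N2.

Op 1: gossip N1<->N2 -> N1.N0=(alive,v0) N1.N1=(alive,v0) N1.N2=(alive,v0) | N2.N0=(alive,v0) N2.N1=(alive,v0) N2.N2=(alive,v0)
Op 2: gossip N1<->N0 -> N1.N0=(alive,v0) N1.N1=(alive,v0) N1.N2=(alive,v0) | N0.N0=(alive,v0) N0.N1=(alive,v0) N0.N2=(alive,v0)
Op 3: gossip N2<->N1 -> N2.N0=(alive,v0) N2.N1=(alive,v0) N2.N2=(alive,v0) | N1.N0=(alive,v0) N1.N1=(alive,v0) N1.N2=(alive,v0)
Op 4: N2 marks N1=dead -> (dead,v1)
Op 5: N0 marks N2=alive -> (alive,v1)
Op 6: N0 marks N2=alive -> (alive,v2)
Op 7: gossip N0<->N1 -> N0.N0=(alive,v0) N0.N1=(alive,v0) N0.N2=(alive,v2) | N1.N0=(alive,v0) N1.N1=(alive,v0) N1.N2=(alive,v2)

Answer: N0=alive,0 N1=alive,0 N2=alive,2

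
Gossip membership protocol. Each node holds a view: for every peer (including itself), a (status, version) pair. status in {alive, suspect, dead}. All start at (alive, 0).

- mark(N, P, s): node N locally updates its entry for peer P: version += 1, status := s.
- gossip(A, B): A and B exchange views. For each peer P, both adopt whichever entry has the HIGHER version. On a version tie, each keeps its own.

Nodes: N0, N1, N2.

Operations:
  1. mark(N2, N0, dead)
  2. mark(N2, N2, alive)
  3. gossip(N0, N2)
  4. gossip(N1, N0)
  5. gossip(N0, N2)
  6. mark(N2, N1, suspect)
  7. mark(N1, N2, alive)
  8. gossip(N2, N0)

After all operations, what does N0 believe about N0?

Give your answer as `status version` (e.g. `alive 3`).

Answer: dead 1

Derivation:
Op 1: N2 marks N0=dead -> (dead,v1)
Op 2: N2 marks N2=alive -> (alive,v1)
Op 3: gossip N0<->N2 -> N0.N0=(dead,v1) N0.N1=(alive,v0) N0.N2=(alive,v1) | N2.N0=(dead,v1) N2.N1=(alive,v0) N2.N2=(alive,v1)
Op 4: gossip N1<->N0 -> N1.N0=(dead,v1) N1.N1=(alive,v0) N1.N2=(alive,v1) | N0.N0=(dead,v1) N0.N1=(alive,v0) N0.N2=(alive,v1)
Op 5: gossip N0<->N2 -> N0.N0=(dead,v1) N0.N1=(alive,v0) N0.N2=(alive,v1) | N2.N0=(dead,v1) N2.N1=(alive,v0) N2.N2=(alive,v1)
Op 6: N2 marks N1=suspect -> (suspect,v1)
Op 7: N1 marks N2=alive -> (alive,v2)
Op 8: gossip N2<->N0 -> N2.N0=(dead,v1) N2.N1=(suspect,v1) N2.N2=(alive,v1) | N0.N0=(dead,v1) N0.N1=(suspect,v1) N0.N2=(alive,v1)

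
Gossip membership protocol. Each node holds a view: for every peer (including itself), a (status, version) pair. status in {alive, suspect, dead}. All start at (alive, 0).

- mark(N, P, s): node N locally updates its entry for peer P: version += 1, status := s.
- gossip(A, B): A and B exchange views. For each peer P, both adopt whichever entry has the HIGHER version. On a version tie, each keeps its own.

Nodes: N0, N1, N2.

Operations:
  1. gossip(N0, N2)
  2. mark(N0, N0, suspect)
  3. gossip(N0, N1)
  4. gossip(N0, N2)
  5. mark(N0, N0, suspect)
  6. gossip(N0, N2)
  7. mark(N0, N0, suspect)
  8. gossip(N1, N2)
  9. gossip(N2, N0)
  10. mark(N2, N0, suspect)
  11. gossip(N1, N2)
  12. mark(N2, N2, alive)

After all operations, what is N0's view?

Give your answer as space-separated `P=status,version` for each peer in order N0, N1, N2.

Op 1: gossip N0<->N2 -> N0.N0=(alive,v0) N0.N1=(alive,v0) N0.N2=(alive,v0) | N2.N0=(alive,v0) N2.N1=(alive,v0) N2.N2=(alive,v0)
Op 2: N0 marks N0=suspect -> (suspect,v1)
Op 3: gossip N0<->N1 -> N0.N0=(suspect,v1) N0.N1=(alive,v0) N0.N2=(alive,v0) | N1.N0=(suspect,v1) N1.N1=(alive,v0) N1.N2=(alive,v0)
Op 4: gossip N0<->N2 -> N0.N0=(suspect,v1) N0.N1=(alive,v0) N0.N2=(alive,v0) | N2.N0=(suspect,v1) N2.N1=(alive,v0) N2.N2=(alive,v0)
Op 5: N0 marks N0=suspect -> (suspect,v2)
Op 6: gossip N0<->N2 -> N0.N0=(suspect,v2) N0.N1=(alive,v0) N0.N2=(alive,v0) | N2.N0=(suspect,v2) N2.N1=(alive,v0) N2.N2=(alive,v0)
Op 7: N0 marks N0=suspect -> (suspect,v3)
Op 8: gossip N1<->N2 -> N1.N0=(suspect,v2) N1.N1=(alive,v0) N1.N2=(alive,v0) | N2.N0=(suspect,v2) N2.N1=(alive,v0) N2.N2=(alive,v0)
Op 9: gossip N2<->N0 -> N2.N0=(suspect,v3) N2.N1=(alive,v0) N2.N2=(alive,v0) | N0.N0=(suspect,v3) N0.N1=(alive,v0) N0.N2=(alive,v0)
Op 10: N2 marks N0=suspect -> (suspect,v4)
Op 11: gossip N1<->N2 -> N1.N0=(suspect,v4) N1.N1=(alive,v0) N1.N2=(alive,v0) | N2.N0=(suspect,v4) N2.N1=(alive,v0) N2.N2=(alive,v0)
Op 12: N2 marks N2=alive -> (alive,v1)

Answer: N0=suspect,3 N1=alive,0 N2=alive,0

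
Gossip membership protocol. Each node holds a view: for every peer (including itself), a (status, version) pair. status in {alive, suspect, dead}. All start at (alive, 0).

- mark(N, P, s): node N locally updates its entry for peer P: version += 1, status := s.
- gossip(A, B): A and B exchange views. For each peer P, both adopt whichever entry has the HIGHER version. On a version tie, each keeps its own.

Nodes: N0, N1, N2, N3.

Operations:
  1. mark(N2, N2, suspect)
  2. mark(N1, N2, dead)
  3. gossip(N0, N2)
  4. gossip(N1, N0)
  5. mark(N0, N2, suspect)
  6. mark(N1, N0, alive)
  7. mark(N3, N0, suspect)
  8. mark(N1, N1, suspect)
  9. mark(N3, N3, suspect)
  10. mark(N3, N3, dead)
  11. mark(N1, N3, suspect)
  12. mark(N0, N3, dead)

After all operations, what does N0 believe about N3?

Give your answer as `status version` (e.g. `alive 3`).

Answer: dead 1

Derivation:
Op 1: N2 marks N2=suspect -> (suspect,v1)
Op 2: N1 marks N2=dead -> (dead,v1)
Op 3: gossip N0<->N2 -> N0.N0=(alive,v0) N0.N1=(alive,v0) N0.N2=(suspect,v1) N0.N3=(alive,v0) | N2.N0=(alive,v0) N2.N1=(alive,v0) N2.N2=(suspect,v1) N2.N3=(alive,v0)
Op 4: gossip N1<->N0 -> N1.N0=(alive,v0) N1.N1=(alive,v0) N1.N2=(dead,v1) N1.N3=(alive,v0) | N0.N0=(alive,v0) N0.N1=(alive,v0) N0.N2=(suspect,v1) N0.N3=(alive,v0)
Op 5: N0 marks N2=suspect -> (suspect,v2)
Op 6: N1 marks N0=alive -> (alive,v1)
Op 7: N3 marks N0=suspect -> (suspect,v1)
Op 8: N1 marks N1=suspect -> (suspect,v1)
Op 9: N3 marks N3=suspect -> (suspect,v1)
Op 10: N3 marks N3=dead -> (dead,v2)
Op 11: N1 marks N3=suspect -> (suspect,v1)
Op 12: N0 marks N3=dead -> (dead,v1)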